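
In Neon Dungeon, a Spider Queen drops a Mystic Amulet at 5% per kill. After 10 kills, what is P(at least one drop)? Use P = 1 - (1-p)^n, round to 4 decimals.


P(at least one) = 1 - P(none) = 1 - (1-p)^n
p = 5/100 = 0.05
1 - p = 0.95
(1 - p)^10 = 0.95^10 = 0.598737
P(at least one) = 1 - 0.598737 = 0.4013

0.4013


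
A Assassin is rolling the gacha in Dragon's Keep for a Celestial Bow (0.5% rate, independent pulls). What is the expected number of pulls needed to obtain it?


Expected pulls for a geometric distribution = 1/p = 100 / rate%
= 100 / 0.5
= 200.0

200.0 pulls


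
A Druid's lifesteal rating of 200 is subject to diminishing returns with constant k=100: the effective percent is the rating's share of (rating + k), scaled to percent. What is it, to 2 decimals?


effective% = rating / (rating + k) * 100
= 200 / (200 + 100) * 100
= 200 / 300 * 100
= 0.666667 * 100
= 66.67%

66.67%


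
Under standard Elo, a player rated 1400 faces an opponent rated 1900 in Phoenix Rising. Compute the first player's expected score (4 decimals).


Elo expected score: Ea = 1/(1 + 10^((Rb-Ra)/400))
Rb - Ra = 1900 - 1400 = 500
(Rb-Ra)/400 = 500/400 = 1.25
10^1.25 = 17.782794
Ea = 1/(1 + 17.782794) = 1/18.782794 = 0.0532

0.0532


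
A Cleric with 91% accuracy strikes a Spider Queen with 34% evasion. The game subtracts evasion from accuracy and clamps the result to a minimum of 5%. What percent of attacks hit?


accuracy - evasion = 91 - 34 = 57
Apply floor: max(57, 5) = 57
Hit chance = 57%

57%


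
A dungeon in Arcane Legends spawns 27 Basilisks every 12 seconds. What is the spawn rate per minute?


Spawns per minute = count * (60 / interval)
= 27 * (60 / 12)
= 27 * 5.0
= 135.0

135.0 per minute


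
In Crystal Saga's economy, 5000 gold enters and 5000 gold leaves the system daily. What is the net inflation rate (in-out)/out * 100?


Net gold = 5000 - 5000 = 0
Inflation rate = net / sunk * 100 = 0 / 5000 * 100
= 0.0 * 100
= 0.00%

0.00%


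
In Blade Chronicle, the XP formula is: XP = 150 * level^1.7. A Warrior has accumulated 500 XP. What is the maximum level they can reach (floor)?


XP = 150 * level^1.7, so level = (XP / 150)^(1/1.7)
= (500 / 150)^(1/1.7)
= 3.3333^0.5882
= 2.0304
Floor: level = 2

level 2


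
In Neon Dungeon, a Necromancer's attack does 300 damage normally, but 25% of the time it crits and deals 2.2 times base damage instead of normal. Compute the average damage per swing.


E[dmg] = base * (1 + crit_chance * (crit_mult - 1))
cc as decimal = 25/100 = 0.25
cm - 1 = 2.2 - 1 = 1.2
Bonus factor = 0.25 * 1.2 = 0.3
Total multiplier = 1 + 0.3 = 1.3
Expected damage = 300 * 1.3 = 390.00

390.00 damage


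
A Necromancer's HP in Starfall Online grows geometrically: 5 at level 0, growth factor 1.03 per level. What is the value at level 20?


value = base * growth^level
= 5 * 1.03^20
= 5 * 1.806111
= 9.03

9.03 HP


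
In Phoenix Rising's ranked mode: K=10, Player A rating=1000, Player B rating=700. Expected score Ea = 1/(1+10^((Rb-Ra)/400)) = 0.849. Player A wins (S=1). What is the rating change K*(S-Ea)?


Elo update: delta = K * (S - Ea), where S = 1 (wins)
S - Ea = 1 - 0.849 = 0.151
Rating change = 10 * 0.151
= 1.51

1.51 rating points


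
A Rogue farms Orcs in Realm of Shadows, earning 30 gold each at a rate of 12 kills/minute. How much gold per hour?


Gold per minute = 30 * 12 = 360
Gold per hour = 360 * 60 = 21600

21600 gold/hour


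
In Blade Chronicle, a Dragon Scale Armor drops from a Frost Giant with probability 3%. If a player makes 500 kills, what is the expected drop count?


Expected drops = kills * (drop_rate / 100)
= 500 * (3 / 100)
= 500 * 0.03
= 15.0

15.0 drops


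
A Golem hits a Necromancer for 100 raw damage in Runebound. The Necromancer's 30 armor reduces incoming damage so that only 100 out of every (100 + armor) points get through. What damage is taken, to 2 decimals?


actual = 100 * 100 / (100 + 30)
= 100 * 100 / 130
= 10000 / 130
= 76.92

76.92 damage


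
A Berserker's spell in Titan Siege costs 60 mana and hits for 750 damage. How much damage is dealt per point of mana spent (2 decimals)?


Efficiency = damage / mana
= 750 / 60
= 12.50

12.50 dmg/mana


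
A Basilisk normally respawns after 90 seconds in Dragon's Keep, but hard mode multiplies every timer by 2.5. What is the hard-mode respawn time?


Respawn time = base * multiplier
= 90 * 2.5
= 225.0 seconds

225.0 seconds


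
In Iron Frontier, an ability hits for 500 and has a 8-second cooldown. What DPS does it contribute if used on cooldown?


DPS = damage / cooldown
= 500 / 8
= 62.50

62.50 DPS


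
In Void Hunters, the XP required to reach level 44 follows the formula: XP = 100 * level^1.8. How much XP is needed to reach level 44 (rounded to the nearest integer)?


XP = 100 * level^1.8
Substitute level = 44:
XP = 100 * 44^1.8
= 100 * 908.2697
= 90827

90827 XP


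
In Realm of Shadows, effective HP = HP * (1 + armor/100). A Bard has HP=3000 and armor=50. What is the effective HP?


EHP = 3000 * (1 + 50/100)
= 3000 * (1 + 0.5)
= 3000 * 1.5
= 4500.0

4500.0 EHP


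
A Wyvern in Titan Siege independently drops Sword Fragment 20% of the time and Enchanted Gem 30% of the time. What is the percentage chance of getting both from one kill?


For independent events, P(both) = P(A) * P(B)
= 20% * 30%
= 600 / 100 %
= 6.0%

6.0%


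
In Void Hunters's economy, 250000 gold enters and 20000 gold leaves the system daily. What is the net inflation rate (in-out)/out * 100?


Net gold = 250000 - 20000 = 230000
Inflation rate = net / sunk * 100 = 230000 / 20000 * 100
= 11.5 * 100
= 1150.00%

1150.00%


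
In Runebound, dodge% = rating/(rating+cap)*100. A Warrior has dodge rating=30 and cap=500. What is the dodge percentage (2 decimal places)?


dodge% = 30 / (30 + 500) * 100
= 30 / 530 * 100
= 0.056604 * 100
= 5.66%

5.66%


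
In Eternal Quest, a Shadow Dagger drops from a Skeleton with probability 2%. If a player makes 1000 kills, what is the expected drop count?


Expected drops = kills * (drop_rate / 100)
= 1000 * (2 / 100)
= 1000 * 0.02
= 20.0

20.0 drops


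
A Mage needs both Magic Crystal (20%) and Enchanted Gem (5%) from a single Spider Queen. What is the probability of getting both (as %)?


For independent events, P(both) = P(A) * P(B)
= 20% * 5%
= 100 / 100 %
= 1.0%

1.0%


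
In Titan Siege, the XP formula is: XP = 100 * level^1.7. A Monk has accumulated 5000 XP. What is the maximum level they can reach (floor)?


XP = 100 * level^1.7, so level = (XP / 100)^(1/1.7)
= (5000 / 100)^(1/1.7)
= 50.0^0.5882
= 9.9861
Floor: level = 9

level 9


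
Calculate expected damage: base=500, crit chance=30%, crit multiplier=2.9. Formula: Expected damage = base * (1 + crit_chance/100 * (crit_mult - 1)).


E[dmg] = base * (1 + crit_chance * (crit_mult - 1))
cc as decimal = 30/100 = 0.3
cm - 1 = 2.9 - 1 = 1.9
Bonus factor = 0.3 * 1.9 = 0.57
Total multiplier = 1 + 0.57 = 1.57
Expected damage = 500 * 1.57 = 785.00

785.00 damage


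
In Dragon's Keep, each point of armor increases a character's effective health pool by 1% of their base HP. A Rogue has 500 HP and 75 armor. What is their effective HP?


EHP = 500 * (1 + 75/100)
= 500 * (1 + 0.75)
= 500 * 1.75
= 875.0

875.0 EHP


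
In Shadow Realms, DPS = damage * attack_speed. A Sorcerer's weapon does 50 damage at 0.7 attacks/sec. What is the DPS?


DPS = damage * attack_speed
= 50 * 0.7
= 35.0

35.0 DPS


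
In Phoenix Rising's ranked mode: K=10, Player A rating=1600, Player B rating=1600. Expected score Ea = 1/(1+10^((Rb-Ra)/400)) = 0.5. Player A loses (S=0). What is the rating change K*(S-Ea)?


Elo update: delta = K * (S - Ea), where S = 0 (loses)
S - Ea = 0 - 0.5 = -0.5
Rating change = 10 * -0.5
= -5.00

-5.00 rating points


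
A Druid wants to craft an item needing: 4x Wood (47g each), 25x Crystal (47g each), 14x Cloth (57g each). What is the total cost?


Cost breakdown:
  Wood: 4 * 47 = 188
  Crystal: 25 * 47 = 1175
  Cloth: 14 * 57 = 798
Total = 188 + 1175 + 798 = 2161

2161 gold


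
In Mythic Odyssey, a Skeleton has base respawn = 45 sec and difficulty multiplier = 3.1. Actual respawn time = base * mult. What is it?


Respawn time = base * multiplier
= 45 * 3.1
= 139.5 seconds

139.5 seconds


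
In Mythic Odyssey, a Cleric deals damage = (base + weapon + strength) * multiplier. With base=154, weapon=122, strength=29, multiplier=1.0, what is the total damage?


Sum base + weapon + str = 154 + 122 + 29 = 305
Multiply by 1.0:
305 * 1.0 = 305.0

305.0 damage


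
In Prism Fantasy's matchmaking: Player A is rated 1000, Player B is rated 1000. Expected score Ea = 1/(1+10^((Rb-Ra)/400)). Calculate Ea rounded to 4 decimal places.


Elo expected score: Ea = 1/(1 + 10^((Rb-Ra)/400))
Rb - Ra = 1000 - 1000 = 0
(Rb-Ra)/400 = 0/400 = 0.0
10^0.0 = 1.0
Ea = 1/(1 + 1.0) = 1/2.0 = 0.5000

0.5000


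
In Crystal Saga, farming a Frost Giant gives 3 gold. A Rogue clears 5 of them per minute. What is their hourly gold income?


Gold per minute = 3 * 5 = 15
Gold per hour = 15 * 60 = 900

900 gold/hour


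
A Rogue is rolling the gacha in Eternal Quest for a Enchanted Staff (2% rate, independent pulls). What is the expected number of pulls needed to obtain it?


Expected pulls for a geometric distribution = 1/p = 100 / rate%
= 100 / 2
= 50.0

50.0 pulls


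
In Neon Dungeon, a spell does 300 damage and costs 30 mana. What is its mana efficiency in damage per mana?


Efficiency = damage / mana
= 300 / 30
= 10.00

10.00 dmg/mana


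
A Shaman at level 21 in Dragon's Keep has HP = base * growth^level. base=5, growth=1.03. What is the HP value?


value = base * growth^level
= 5 * 1.03^21
= 5 * 1.860295
= 9.30

9.30 HP


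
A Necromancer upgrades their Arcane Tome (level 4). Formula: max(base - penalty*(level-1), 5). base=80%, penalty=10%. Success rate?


raw_rate = 80 - 10 * (4 - 1)
= 80 - 10 * 3
= 80 - 30
= 50
Apply floor: max(50, 5) = 50%

50%


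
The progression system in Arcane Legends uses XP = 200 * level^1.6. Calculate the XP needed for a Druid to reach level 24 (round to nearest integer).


XP = 200 * level^1.6
Substitute level = 24:
XP = 200 * 24^1.6
= 200 * 161.5615
= 32312

32312 XP


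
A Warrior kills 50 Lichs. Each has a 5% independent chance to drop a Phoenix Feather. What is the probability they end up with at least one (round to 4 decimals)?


P(at least one) = 1 - P(none) = 1 - (1-p)^n
p = 5/100 = 0.05
1 - p = 0.95
(1 - p)^50 = 0.95^50 = 0.076945
P(at least one) = 1 - 0.076945 = 0.9231

0.9231


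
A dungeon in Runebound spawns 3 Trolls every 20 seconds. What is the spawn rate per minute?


Spawns per minute = count * (60 / interval)
= 3 * (60 / 20)
= 3 * 3.0
= 9.0

9.0 per minute


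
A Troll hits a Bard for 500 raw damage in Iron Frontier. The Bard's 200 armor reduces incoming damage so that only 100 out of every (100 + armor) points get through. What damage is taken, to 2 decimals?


actual = 500 * 100 / (100 + 200)
= 500 * 100 / 300
= 50000 / 300
= 166.67

166.67 damage


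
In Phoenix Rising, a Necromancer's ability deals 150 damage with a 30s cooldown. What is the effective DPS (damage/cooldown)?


DPS = damage / cooldown
= 150 / 30
= 5.00

5.00 DPS


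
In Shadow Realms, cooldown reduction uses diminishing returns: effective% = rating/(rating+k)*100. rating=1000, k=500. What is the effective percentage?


effective% = rating / (rating + k) * 100
= 1000 / (1000 + 500) * 100
= 1000 / 1500 * 100
= 0.666667 * 100
= 66.67%

66.67%


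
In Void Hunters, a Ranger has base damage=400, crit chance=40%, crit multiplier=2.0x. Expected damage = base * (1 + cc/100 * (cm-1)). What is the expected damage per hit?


E[dmg] = base * (1 + crit_chance * (crit_mult - 1))
cc as decimal = 40/100 = 0.4
cm - 1 = 2.0 - 1 = 1.0
Bonus factor = 0.4 * 1.0 = 0.4
Total multiplier = 1 + 0.4 = 1.4
Expected damage = 400 * 1.4 = 560.00

560.00 damage


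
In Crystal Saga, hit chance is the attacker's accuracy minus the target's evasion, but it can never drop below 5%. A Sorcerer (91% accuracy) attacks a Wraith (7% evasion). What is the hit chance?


accuracy - evasion = 91 - 7 = 84
Apply floor: max(84, 5) = 84
Hit chance = 84%

84%


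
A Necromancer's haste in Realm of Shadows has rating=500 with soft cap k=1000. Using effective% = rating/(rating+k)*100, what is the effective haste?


effective% = rating / (rating + k) * 100
= 500 / (500 + 1000) * 100
= 500 / 1500 * 100
= 0.333333 * 100
= 33.33%

33.33%


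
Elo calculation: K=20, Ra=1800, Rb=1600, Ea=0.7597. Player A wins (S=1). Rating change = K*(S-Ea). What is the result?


Elo update: delta = K * (S - Ea), where S = 1 (wins)
S - Ea = 1 - 0.7597 = 0.2403
Rating change = 20 * 0.2403
= 4.81

4.81 rating points


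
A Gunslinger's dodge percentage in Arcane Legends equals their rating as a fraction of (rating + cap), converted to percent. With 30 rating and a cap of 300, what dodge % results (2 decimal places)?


dodge% = 30 / (30 + 300) * 100
= 30 / 330 * 100
= 0.090909 * 100
= 9.09%

9.09%


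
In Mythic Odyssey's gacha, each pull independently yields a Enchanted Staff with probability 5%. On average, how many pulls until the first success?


Expected pulls for a geometric distribution = 1/p = 100 / rate%
= 100 / 5
= 20.0

20.0 pulls


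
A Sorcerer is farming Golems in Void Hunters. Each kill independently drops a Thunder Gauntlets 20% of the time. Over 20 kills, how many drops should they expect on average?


Expected drops = kills * (drop_rate / 100)
= 20 * (20 / 100)
= 20 * 0.2
= 4.0

4.0 drops


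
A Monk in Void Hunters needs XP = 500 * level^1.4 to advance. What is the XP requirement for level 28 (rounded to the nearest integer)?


XP = 500 * level^1.4
Substitute level = 28:
XP = 500 * 28^1.4
= 500 * 106.1747
= 53087

53087 XP


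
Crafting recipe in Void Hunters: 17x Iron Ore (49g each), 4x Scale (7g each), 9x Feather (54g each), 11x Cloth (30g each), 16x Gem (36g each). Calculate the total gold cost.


Cost breakdown:
  Iron Ore: 17 * 49 = 833
  Scale: 4 * 7 = 28
  Feather: 9 * 54 = 486
  Cloth: 11 * 30 = 330
  Gem: 16 * 36 = 576
Total = 833 + 28 + 486 + 330 + 576 = 2253

2253 gold


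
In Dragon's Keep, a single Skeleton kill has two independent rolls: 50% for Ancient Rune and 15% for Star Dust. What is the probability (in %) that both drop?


For independent events, P(both) = P(A) * P(B)
= 50% * 15%
= 750 / 100 %
= 7.5%

7.5%


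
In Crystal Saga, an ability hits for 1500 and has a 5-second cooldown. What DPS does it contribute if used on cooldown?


DPS = damage / cooldown
= 1500 / 5
= 300.00

300.00 DPS


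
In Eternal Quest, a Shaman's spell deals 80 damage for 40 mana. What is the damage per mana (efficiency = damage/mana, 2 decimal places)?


Efficiency = damage / mana
= 80 / 40
= 2.00

2.00 dmg/mana


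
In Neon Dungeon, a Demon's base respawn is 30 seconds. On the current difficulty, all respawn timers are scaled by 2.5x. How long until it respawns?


Respawn time = base * multiplier
= 30 * 2.5
= 75.0 seconds

75.0 seconds


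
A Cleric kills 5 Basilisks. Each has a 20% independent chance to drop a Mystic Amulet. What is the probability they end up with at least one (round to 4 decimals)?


P(at least one) = 1 - P(none) = 1 - (1-p)^n
p = 20/100 = 0.2
1 - p = 0.8
(1 - p)^5 = 0.8^5 = 0.327680
P(at least one) = 1 - 0.327680 = 0.6723

0.6723


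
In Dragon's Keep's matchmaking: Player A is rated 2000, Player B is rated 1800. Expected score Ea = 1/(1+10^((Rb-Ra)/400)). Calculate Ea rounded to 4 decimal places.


Elo expected score: Ea = 1/(1 + 10^((Rb-Ra)/400))
Rb - Ra = 1800 - 2000 = -200
(Rb-Ra)/400 = -200/400 = -0.5
10^-0.5 = 0.316228
Ea = 1/(1 + 0.316228) = 1/1.316228 = 0.7597

0.7597


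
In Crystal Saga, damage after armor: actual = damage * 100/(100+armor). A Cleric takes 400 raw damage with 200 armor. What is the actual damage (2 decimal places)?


actual = 400 * 100 / (100 + 200)
= 400 * 100 / 300
= 40000 / 300
= 133.33

133.33 damage


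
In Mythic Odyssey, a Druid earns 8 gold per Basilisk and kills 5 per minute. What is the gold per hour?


Gold per minute = 8 * 5 = 40
Gold per hour = 40 * 60 = 2400

2400 gold/hour


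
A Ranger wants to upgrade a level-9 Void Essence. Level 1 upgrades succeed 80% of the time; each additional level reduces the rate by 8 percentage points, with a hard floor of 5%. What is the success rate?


raw_rate = 80 - 8 * (9 - 1)
= 80 - 8 * 8
= 80 - 64
= 16
Apply floor: max(16, 5) = 16%

16%


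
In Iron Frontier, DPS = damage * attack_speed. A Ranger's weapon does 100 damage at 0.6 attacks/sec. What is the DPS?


DPS = damage * attack_speed
= 100 * 0.6
= 60.0

60.0 DPS


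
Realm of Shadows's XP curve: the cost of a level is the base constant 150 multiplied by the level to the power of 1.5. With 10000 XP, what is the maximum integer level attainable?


XP = 150 * level^1.5, so level = (XP / 150)^(1/1.5)
= (10000 / 150)^(1/1.5)
= 66.6667^0.6667
= 16.4414
Floor: level = 16

level 16


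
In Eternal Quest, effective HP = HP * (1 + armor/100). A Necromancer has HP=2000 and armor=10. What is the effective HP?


EHP = 2000 * (1 + 10/100)
= 2000 * (1 + 0.1)
= 2000 * 1.1
= 2200.0

2200.0 EHP


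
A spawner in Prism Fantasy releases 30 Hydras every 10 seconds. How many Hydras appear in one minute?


Spawns per minute = count * (60 / interval)
= 30 * (60 / 10)
= 30 * 6.0
= 180.0

180.0 per minute


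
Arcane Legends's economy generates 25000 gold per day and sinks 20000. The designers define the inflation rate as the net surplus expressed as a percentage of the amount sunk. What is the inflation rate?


Net gold = 25000 - 20000 = 5000
Inflation rate = net / sunk * 100 = 5000 / 20000 * 100
= 0.25 * 100
= 25.00%

25.00%


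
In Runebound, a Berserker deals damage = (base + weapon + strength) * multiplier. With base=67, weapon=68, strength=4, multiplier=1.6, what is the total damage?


Sum base + weapon + str = 67 + 68 + 4 = 139
Multiply by 1.6:
139 * 1.6 = 222.4

222.4 damage


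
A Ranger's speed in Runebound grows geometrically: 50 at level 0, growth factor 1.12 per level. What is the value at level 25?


value = base * growth^level
= 50 * 1.12^25
= 50 * 17.000064
= 850.00

850.00 speed


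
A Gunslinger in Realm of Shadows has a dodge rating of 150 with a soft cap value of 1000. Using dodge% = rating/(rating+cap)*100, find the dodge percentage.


dodge% = 150 / (150 + 1000) * 100
= 150 / 1150 * 100
= 0.130435 * 100
= 13.04%

13.04%


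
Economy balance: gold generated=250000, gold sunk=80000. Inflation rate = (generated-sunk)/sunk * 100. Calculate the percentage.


Net gold = 250000 - 80000 = 170000
Inflation rate = net / sunk * 100 = 170000 / 80000 * 100
= 2.125 * 100
= 212.50%

212.50%


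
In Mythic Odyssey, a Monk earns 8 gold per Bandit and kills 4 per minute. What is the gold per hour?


Gold per minute = 8 * 4 = 32
Gold per hour = 32 * 60 = 1920

1920 gold/hour


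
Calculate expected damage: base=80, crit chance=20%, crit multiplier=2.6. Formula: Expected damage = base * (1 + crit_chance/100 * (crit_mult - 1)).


E[dmg] = base * (1 + crit_chance * (crit_mult - 1))
cc as decimal = 20/100 = 0.2
cm - 1 = 2.6 - 1 = 1.6
Bonus factor = 0.2 * 1.6 = 0.32
Total multiplier = 1 + 0.32 = 1.32
Expected damage = 80 * 1.32 = 105.60

105.60 damage


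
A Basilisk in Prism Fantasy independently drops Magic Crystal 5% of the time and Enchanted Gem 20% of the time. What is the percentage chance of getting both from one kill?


For independent events, P(both) = P(A) * P(B)
= 5% * 20%
= 100 / 100 %
= 1.0%

1.0%


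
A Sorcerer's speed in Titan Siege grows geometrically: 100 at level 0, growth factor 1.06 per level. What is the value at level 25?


value = base * growth^level
= 100 * 1.06^25
= 100 * 4.291871
= 429.19

429.19 speed


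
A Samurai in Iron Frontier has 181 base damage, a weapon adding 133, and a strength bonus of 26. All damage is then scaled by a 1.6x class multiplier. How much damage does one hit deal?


Sum base + weapon + str = 181 + 133 + 26 = 340
Multiply by 1.6:
340 * 1.6 = 544.0

544.0 damage


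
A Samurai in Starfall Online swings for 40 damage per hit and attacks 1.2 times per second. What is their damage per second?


DPS = damage * attack_speed
= 40 * 1.2
= 48.0

48.0 DPS


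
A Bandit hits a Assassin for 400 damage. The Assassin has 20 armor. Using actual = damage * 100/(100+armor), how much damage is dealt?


actual = 400 * 100 / (100 + 20)
= 400 * 100 / 120
= 40000 / 120
= 333.33

333.33 damage


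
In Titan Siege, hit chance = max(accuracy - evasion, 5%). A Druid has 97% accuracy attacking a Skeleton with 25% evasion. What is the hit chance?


accuracy - evasion = 97 - 25 = 72
Apply floor: max(72, 5) = 72
Hit chance = 72%

72%


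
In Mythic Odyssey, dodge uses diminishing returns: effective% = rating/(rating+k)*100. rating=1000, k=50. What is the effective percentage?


effective% = rating / (rating + k) * 100
= 1000 / (1000 + 50) * 100
= 1000 / 1050 * 100
= 0.952381 * 100
= 95.24%

95.24%


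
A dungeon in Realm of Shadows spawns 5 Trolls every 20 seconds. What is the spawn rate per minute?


Spawns per minute = count * (60 / interval)
= 5 * (60 / 20)
= 5 * 3.0
= 15.0

15.0 per minute


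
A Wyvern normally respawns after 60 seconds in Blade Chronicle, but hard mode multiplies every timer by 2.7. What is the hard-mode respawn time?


Respawn time = base * multiplier
= 60 * 2.7
= 162.0 seconds

162.0 seconds


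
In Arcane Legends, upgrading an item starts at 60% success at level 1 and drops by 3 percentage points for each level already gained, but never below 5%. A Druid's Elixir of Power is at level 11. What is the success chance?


raw_rate = 60 - 3 * (11 - 1)
= 60 - 3 * 10
= 60 - 30
= 30
Apply floor: max(30, 5) = 30%

30%


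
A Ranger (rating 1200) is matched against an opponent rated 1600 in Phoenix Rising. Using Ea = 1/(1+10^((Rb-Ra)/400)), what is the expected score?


Elo expected score: Ea = 1/(1 + 10^((Rb-Ra)/400))
Rb - Ra = 1600 - 1200 = 400
(Rb-Ra)/400 = 400/400 = 1.0
10^1.0 = 10.0
Ea = 1/(1 + 10.0) = 1/11.0 = 0.0909

0.0909


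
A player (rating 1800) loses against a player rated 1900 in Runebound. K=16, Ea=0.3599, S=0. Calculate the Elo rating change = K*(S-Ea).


Elo update: delta = K * (S - Ea), where S = 0 (loses)
S - Ea = 0 - 0.3599 = -0.3599
Rating change = 16 * -0.3599
= -5.76

-5.76 rating points


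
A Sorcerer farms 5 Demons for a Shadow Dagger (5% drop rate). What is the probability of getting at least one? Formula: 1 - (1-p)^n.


P(at least one) = 1 - P(none) = 1 - (1-p)^n
p = 5/100 = 0.05
1 - p = 0.95
(1 - p)^5 = 0.95^5 = 0.773781
P(at least one) = 1 - 0.773781 = 0.2262

0.2262


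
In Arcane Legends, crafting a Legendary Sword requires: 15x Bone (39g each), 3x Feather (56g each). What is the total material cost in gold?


Cost breakdown:
  Bone: 15 * 39 = 585
  Feather: 3 * 56 = 168
Total = 585 + 168 = 753

753 gold


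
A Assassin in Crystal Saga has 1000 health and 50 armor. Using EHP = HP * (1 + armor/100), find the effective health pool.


EHP = 1000 * (1 + 50/100)
= 1000 * (1 + 0.5)
= 1000 * 1.5
= 1500.0

1500.0 EHP


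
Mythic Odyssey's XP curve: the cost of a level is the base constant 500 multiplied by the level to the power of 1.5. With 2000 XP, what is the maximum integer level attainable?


XP = 500 * level^1.5, so level = (XP / 500)^(1/1.5)
= (2000 / 500)^(1/1.5)
= 4.0^0.6667
= 2.5198
Floor: level = 2

level 2


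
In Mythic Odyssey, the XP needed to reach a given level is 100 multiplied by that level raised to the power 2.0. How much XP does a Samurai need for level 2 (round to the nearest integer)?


XP = 100 * level^2.0
Substitute level = 2:
XP = 100 * 2^2.0
= 100 * 4.0
= 400

400 XP


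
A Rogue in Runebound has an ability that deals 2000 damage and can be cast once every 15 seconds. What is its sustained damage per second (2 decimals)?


DPS = damage / cooldown
= 2000 / 15
= 133.33

133.33 DPS


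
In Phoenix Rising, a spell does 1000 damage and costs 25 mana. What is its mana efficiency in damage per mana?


Efficiency = damage / mana
= 1000 / 25
= 40.00

40.00 dmg/mana


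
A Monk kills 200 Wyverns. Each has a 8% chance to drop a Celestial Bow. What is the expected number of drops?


Expected drops = kills * (drop_rate / 100)
= 200 * (8 / 100)
= 200 * 0.08
= 16.0

16.0 drops


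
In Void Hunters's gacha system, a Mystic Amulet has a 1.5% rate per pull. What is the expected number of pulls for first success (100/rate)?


Expected pulls for a geometric distribution = 1/p = 100 / rate%
= 100 / 1.5
= 66.67

66.67 pulls


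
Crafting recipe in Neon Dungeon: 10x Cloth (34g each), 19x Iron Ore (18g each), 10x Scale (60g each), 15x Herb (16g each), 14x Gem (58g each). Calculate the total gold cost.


Cost breakdown:
  Cloth: 10 * 34 = 340
  Iron Ore: 19 * 18 = 342
  Scale: 10 * 60 = 600
  Herb: 15 * 16 = 240
  Gem: 14 * 58 = 812
Total = 340 + 342 + 600 + 240 + 812 = 2334

2334 gold


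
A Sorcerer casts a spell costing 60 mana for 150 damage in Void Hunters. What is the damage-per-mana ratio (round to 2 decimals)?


Efficiency = damage / mana
= 150 / 60
= 2.50

2.50 dmg/mana


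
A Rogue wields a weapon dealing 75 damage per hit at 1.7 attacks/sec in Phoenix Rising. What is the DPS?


DPS = damage * attack_speed
= 75 * 1.7
= 127.5

127.5 DPS


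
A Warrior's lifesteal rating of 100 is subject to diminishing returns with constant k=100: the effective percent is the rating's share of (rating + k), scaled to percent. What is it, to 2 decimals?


effective% = rating / (rating + k) * 100
= 100 / (100 + 100) * 100
= 100 / 200 * 100
= 0.5 * 100
= 50.00%

50.00%


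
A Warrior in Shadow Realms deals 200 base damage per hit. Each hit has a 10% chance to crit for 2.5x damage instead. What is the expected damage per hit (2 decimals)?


E[dmg] = base * (1 + crit_chance * (crit_mult - 1))
cc as decimal = 10/100 = 0.1
cm - 1 = 2.5 - 1 = 1.5
Bonus factor = 0.1 * 1.5 = 0.15
Total multiplier = 1 + 0.15 = 1.15
Expected damage = 200 * 1.15 = 230.00

230.00 damage


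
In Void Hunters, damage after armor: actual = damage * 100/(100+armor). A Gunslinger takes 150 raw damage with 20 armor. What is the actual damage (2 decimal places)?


actual = 150 * 100 / (100 + 20)
= 150 * 100 / 120
= 15000 / 120
= 125.00

125.00 damage


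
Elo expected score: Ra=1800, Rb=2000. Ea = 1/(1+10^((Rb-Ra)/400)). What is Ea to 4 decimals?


Elo expected score: Ea = 1/(1 + 10^((Rb-Ra)/400))
Rb - Ra = 2000 - 1800 = 200
(Rb-Ra)/400 = 200/400 = 0.5
10^0.5 = 3.162278
Ea = 1/(1 + 3.162278) = 1/4.162278 = 0.2403

0.2403


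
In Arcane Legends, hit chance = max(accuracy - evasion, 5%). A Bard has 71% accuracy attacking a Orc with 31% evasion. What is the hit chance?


accuracy - evasion = 71 - 31 = 40
Apply floor: max(40, 5) = 40
Hit chance = 40%

40%


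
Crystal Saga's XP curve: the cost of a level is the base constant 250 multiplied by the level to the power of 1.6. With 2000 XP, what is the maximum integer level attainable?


XP = 250 * level^1.6, so level = (XP / 250)^(1/1.6)
= (2000 / 250)^(1/1.6)
= 8.0^0.625
= 3.668
Floor: level = 3

level 3


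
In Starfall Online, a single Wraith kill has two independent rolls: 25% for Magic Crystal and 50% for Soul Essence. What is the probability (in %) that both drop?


For independent events, P(both) = P(A) * P(B)
= 25% * 50%
= 1250 / 100 %
= 12.5%

12.5%


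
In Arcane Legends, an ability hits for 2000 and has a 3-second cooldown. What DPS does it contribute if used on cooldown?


DPS = damage / cooldown
= 2000 / 3
= 666.67

666.67 DPS


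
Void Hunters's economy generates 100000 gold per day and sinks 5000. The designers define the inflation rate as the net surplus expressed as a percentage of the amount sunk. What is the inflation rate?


Net gold = 100000 - 5000 = 95000
Inflation rate = net / sunk * 100 = 95000 / 5000 * 100
= 19.0 * 100
= 1900.00%

1900.00%


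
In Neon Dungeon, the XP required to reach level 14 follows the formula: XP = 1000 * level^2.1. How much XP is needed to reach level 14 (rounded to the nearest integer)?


XP = 1000 * level^2.1
Substitute level = 14:
XP = 1000 * 14^2.1
= 1000 * 255.1931
= 255193

255193 XP


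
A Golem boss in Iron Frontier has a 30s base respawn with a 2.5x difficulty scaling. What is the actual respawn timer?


Respawn time = base * multiplier
= 30 * 2.5
= 75.0 seconds

75.0 seconds


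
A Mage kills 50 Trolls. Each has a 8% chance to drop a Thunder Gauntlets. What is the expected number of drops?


Expected drops = kills * (drop_rate / 100)
= 50 * (8 / 100)
= 50 * 0.08
= 4.0

4.0 drops


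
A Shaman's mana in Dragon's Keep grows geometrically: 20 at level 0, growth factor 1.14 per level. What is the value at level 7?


value = base * growth^level
= 20 * 1.14^7
= 20 * 2.502269
= 50.05

50.05 mana


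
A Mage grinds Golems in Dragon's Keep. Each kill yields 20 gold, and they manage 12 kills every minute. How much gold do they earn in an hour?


Gold per minute = 20 * 12 = 240
Gold per hour = 240 * 60 = 14400

14400 gold/hour


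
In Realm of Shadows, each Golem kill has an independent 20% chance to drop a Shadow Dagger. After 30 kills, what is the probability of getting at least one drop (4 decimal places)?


P(at least one) = 1 - P(none) = 1 - (1-p)^n
p = 20/100 = 0.2
1 - p = 0.8
(1 - p)^30 = 0.8^30 = 0.001238
P(at least one) = 1 - 0.001238 = 0.9988

0.9988


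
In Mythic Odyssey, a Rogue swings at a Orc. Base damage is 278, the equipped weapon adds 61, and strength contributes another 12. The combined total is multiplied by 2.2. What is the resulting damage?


Sum base + weapon + str = 278 + 61 + 12 = 351
Multiply by 2.2:
351 * 2.2 = 772.2

772.2 damage


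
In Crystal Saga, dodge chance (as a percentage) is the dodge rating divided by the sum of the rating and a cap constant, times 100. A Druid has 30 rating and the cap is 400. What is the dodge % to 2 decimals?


dodge% = 30 / (30 + 400) * 100
= 30 / 430 * 100
= 0.069767 * 100
= 6.98%

6.98%


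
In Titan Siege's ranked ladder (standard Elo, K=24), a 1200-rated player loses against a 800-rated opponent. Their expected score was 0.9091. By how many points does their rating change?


Elo update: delta = K * (S - Ea), where S = 0 (loses)
S - Ea = 0 - 0.9091 = -0.9091
Rating change = 24 * -0.9091
= -21.82

-21.82 rating points


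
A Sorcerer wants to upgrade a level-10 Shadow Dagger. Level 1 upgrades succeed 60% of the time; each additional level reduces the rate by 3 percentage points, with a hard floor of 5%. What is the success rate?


raw_rate = 60 - 3 * (10 - 1)
= 60 - 3 * 9
= 60 - 27
= 33
Apply floor: max(33, 5) = 33%

33%


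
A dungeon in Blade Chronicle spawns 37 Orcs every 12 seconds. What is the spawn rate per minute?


Spawns per minute = count * (60 / interval)
= 37 * (60 / 12)
= 37 * 5.0
= 185.0

185.0 per minute


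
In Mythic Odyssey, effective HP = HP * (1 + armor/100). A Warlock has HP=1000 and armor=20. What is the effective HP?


EHP = 1000 * (1 + 20/100)
= 1000 * (1 + 0.2)
= 1000 * 1.2
= 1200.0

1200.0 EHP


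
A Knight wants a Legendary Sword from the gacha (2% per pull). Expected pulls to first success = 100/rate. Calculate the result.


Expected pulls for a geometric distribution = 1/p = 100 / rate%
= 100 / 2
= 50.0

50.0 pulls


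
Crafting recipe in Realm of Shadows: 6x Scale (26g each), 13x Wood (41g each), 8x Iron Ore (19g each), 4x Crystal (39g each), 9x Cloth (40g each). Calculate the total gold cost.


Cost breakdown:
  Scale: 6 * 26 = 156
  Wood: 13 * 41 = 533
  Iron Ore: 8 * 19 = 152
  Crystal: 4 * 39 = 156
  Cloth: 9 * 40 = 360
Total = 156 + 533 + 152 + 156 + 360 = 1357

1357 gold


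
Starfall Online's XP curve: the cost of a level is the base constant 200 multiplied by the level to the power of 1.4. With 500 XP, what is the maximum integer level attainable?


XP = 200 * level^1.4, so level = (XP / 200)^(1/1.4)
= (500 / 200)^(1/1.4)
= 2.5^0.7143
= 1.9242
Floor: level = 1

level 1


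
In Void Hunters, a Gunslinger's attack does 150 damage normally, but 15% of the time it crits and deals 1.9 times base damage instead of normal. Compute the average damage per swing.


E[dmg] = base * (1 + crit_chance * (crit_mult - 1))
cc as decimal = 15/100 = 0.15
cm - 1 = 1.9 - 1 = 0.9
Bonus factor = 0.15 * 0.9 = 0.135
Total multiplier = 1 + 0.135 = 1.135
Expected damage = 150 * 1.135 = 170.25

170.25 damage


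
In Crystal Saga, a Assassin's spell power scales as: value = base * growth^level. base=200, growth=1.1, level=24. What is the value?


value = base * growth^level
= 200 * 1.1^24
= 200 * 9.849733
= 1969.95

1969.95 spell power


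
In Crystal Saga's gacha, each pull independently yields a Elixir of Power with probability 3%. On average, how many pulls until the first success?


Expected pulls for a geometric distribution = 1/p = 100 / rate%
= 100 / 3
= 33.33

33.33 pulls


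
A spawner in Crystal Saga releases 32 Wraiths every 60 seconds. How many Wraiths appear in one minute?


Spawns per minute = count * (60 / interval)
= 32 * (60 / 60)
= 32 * 1.0
= 32.0

32.0 per minute


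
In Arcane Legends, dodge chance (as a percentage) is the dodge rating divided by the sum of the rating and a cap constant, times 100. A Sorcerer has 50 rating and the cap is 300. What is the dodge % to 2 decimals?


dodge% = 50 / (50 + 300) * 100
= 50 / 350 * 100
= 0.142857 * 100
= 14.29%

14.29%


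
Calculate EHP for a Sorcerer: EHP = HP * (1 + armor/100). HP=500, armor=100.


EHP = 500 * (1 + 100/100)
= 500 * (1 + 1.0)
= 500 * 2.0
= 1000.0

1000.0 EHP


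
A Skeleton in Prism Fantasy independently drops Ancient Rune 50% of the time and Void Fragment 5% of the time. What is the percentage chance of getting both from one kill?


For independent events, P(both) = P(A) * P(B)
= 50% * 5%
= 250 / 100 %
= 2.5%

2.5%


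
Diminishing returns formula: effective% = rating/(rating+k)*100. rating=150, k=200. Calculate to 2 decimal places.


effective% = rating / (rating + k) * 100
= 150 / (150 + 200) * 100
= 150 / 350 * 100
= 0.428571 * 100
= 42.86%

42.86%


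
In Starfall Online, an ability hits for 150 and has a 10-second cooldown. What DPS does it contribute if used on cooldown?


DPS = damage / cooldown
= 150 / 10
= 15.00

15.00 DPS


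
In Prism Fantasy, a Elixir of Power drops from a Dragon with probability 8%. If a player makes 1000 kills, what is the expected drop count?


Expected drops = kills * (drop_rate / 100)
= 1000 * (8 / 100)
= 1000 * 0.08
= 80.0

80.0 drops


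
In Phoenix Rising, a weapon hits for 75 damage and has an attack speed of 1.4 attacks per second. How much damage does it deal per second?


DPS = damage * attack_speed
= 75 * 1.4
= 105.0

105.0 DPS


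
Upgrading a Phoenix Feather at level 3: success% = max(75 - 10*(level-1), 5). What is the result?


raw_rate = 75 - 10 * (3 - 1)
= 75 - 10 * 2
= 75 - 20
= 55
Apply floor: max(55, 5) = 55%

55%


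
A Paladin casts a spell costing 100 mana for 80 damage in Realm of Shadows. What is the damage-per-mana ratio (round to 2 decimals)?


Efficiency = damage / mana
= 80 / 100
= 0.80

0.80 dmg/mana


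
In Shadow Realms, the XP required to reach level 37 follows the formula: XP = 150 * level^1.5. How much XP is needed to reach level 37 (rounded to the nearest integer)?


XP = 150 * level^1.5
Substitute level = 37:
XP = 150 * 37^1.5
= 150 * 225.0622
= 33759

33759 XP


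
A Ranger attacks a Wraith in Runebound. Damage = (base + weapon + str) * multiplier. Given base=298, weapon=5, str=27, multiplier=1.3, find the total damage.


Sum base + weapon + str = 298 + 5 + 27 = 330
Multiply by 1.3:
330 * 1.3 = 429.0

429.0 damage


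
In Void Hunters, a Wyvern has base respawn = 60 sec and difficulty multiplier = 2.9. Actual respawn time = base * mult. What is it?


Respawn time = base * multiplier
= 60 * 2.9
= 174.0 seconds

174.0 seconds


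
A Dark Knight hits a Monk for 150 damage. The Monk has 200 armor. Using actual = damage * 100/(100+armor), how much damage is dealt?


actual = 150 * 100 / (100 + 200)
= 150 * 100 / 300
= 15000 / 300
= 50.00

50.00 damage


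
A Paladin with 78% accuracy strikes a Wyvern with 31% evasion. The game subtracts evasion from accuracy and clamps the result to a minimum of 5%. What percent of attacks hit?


accuracy - evasion = 78 - 31 = 47
Apply floor: max(47, 5) = 47
Hit chance = 47%

47%


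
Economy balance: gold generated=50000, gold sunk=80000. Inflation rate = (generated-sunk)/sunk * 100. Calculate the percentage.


Net gold = 50000 - 80000 = -30000
Inflation rate = net / sunk * 100 = -30000 / 80000 * 100
= -0.375 * 100
= -37.50%

-37.50%


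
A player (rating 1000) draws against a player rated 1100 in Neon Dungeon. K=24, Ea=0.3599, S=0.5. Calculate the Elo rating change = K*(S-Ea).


Elo update: delta = K * (S - Ea), where S = 0.5 (draws)
S - Ea = 0.5 - 0.3599 = 0.1401
Rating change = 24 * 0.1401
= 3.36

3.36 rating points


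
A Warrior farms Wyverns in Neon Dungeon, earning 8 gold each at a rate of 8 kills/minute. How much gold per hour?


Gold per minute = 8 * 8 = 64
Gold per hour = 64 * 60 = 3840

3840 gold/hour


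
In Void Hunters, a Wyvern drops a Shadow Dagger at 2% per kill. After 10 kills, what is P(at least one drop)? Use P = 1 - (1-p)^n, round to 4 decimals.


P(at least one) = 1 - P(none) = 1 - (1-p)^n
p = 2/100 = 0.02
1 - p = 0.98
(1 - p)^10 = 0.98^10 = 0.817073
P(at least one) = 1 - 0.817073 = 0.1829

0.1829


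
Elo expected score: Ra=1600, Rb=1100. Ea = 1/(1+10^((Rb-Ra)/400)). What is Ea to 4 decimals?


Elo expected score: Ea = 1/(1 + 10^((Rb-Ra)/400))
Rb - Ra = 1100 - 1600 = -500
(Rb-Ra)/400 = -500/400 = -1.25
10^-1.25 = 0.056234
Ea = 1/(1 + 0.056234) = 1/1.056234 = 0.9468

0.9468


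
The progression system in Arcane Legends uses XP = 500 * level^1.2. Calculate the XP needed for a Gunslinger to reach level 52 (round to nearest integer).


XP = 500 * level^1.2
Substitute level = 52:
XP = 500 * 52^1.2
= 500 * 114.6051
= 57303

57303 XP


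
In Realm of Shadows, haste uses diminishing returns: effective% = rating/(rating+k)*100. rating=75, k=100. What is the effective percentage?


effective% = rating / (rating + k) * 100
= 75 / (75 + 100) * 100
= 75 / 175 * 100
= 0.428571 * 100
= 42.86%

42.86%


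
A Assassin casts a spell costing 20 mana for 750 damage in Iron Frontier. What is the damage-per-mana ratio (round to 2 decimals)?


Efficiency = damage / mana
= 750 / 20
= 37.50

37.50 dmg/mana


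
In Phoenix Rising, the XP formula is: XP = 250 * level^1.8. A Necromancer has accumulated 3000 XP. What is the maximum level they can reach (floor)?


XP = 250 * level^1.8, so level = (XP / 250)^(1/1.8)
= (3000 / 250)^(1/1.8)
= 12.0^0.5556
= 3.9769
Floor: level = 3

level 3


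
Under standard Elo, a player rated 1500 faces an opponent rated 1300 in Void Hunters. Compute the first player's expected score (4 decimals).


Elo expected score: Ea = 1/(1 + 10^((Rb-Ra)/400))
Rb - Ra = 1300 - 1500 = -200
(Rb-Ra)/400 = -200/400 = -0.5
10^-0.5 = 0.316228
Ea = 1/(1 + 0.316228) = 1/1.316228 = 0.7597

0.7597


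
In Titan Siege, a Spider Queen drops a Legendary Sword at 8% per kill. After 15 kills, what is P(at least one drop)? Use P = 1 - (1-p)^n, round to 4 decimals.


P(at least one) = 1 - P(none) = 1 - (1-p)^n
p = 8/100 = 0.08
1 - p = 0.92
(1 - p)^15 = 0.92^15 = 0.286297
P(at least one) = 1 - 0.286297 = 0.7137

0.7137


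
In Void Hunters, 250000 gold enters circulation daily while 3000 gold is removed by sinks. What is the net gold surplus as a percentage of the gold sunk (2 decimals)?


Net gold = 250000 - 3000 = 247000
Inflation rate = net / sunk * 100 = 247000 / 3000 * 100
= 82.333333 * 100
= 8233.33%

8233.33%
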